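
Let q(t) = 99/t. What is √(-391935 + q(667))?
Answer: I*√174367504182/667 ≈ 626.05*I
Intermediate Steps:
√(-391935 + q(667)) = √(-391935 + 99/667) = √(-261420546/667) = I*√174367504182/667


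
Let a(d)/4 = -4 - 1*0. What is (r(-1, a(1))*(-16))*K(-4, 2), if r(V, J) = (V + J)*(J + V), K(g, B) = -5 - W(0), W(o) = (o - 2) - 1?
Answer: 9248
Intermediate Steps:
a(d) = -16 (a(d) = 4*(-4 - 1*0) = 4*(-4 + 0) = 4*(-4) = -16)
W(o) = -3 + o (W(o) = (-2 + o) - 1 = -3 + o)
K(g, B) = -2 (K(g, B) = -5 - (-3 + 0) = -5 - 1*(-3) = -5 + 3 = -2)
r(V, J) = (J + V)² (r(V, J) = (J + V)*(J + V) = (J + V)²)
(r(-1, a(1))*(-16))*K(-4, 2) = ((-16 - 1)²*(-16))*(-2) = ((-17)²*(-16))*(-2) = (289*(-16))*(-2) = -4624*(-2) = 9248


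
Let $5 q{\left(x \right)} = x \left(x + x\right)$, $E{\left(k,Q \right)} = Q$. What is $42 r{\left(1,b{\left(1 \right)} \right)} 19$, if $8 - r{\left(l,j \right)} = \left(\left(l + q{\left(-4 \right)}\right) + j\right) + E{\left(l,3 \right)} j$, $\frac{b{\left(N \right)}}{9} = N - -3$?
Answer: $- \frac{572166}{5} \approx -1.1443 \cdot 10^{5}$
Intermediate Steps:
$b{\left(N \right)} = 27 + 9 N$ ($b{\left(N \right)} = 9 \left(N - -3\right) = 9 \left(N + 3\right) = 9 \left(3 + N\right) = 27 + 9 N$)
$q{\left(x \right)} = \frac{2 x^{2}}{5}$ ($q{\left(x \right)} = \frac{x \left(x + x\right)}{5} = \frac{x 2 x}{5} = \frac{2 x^{2}}{5}$)
$r{\left(l,j \right)} = \frac{8}{5} - l - 4 j$ ($r{\left(l,j \right)} = 8 - \left(\left(\left(l + \frac{2 \left(-4\right)^{2}}{5}\right) + j\right) + 3 j\right) = 8 - \left(\left(\left(l + \frac{2}{5} \cdot 16\right) + j\right) + 3 j\right) = 8 - \left(\left(\left(l + \frac{32}{5}\right) + j\right) + 3 j\right) = 8 - \left(\left(\left(\frac{32}{5} + l\right) + j\right) + 3 j\right) = 8 - \left(\left(\frac{32}{5} + j + l\right) + 3 j\right) = 8 - \left(\frac{32}{5} + l + 4 j\right) = \frac{8}{5} - l - 4 j$)
$42 r{\left(1,b{\left(1 \right)} \right)} 19 = 42 \left(\frac{8}{5} - 1 - 4 \left(27 + 9 \cdot 1\right)\right) 19 = 42 \left(\frac{8}{5} - 1 - 4 \left(27 + 9\right)\right) 19 = 42 \left(\frac{8}{5} - 1 - 144\right) 19 = 42 \left(- \frac{717}{5}\right) 19 = \left(- \frac{30114}{5}\right) 19 = - \frac{572166}{5}$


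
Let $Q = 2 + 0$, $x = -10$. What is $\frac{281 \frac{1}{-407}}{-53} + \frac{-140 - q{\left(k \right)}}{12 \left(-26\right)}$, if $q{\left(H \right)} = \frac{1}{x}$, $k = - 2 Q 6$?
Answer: $\frac{31054549}{67301520} \approx 0.46142$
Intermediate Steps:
$Q = 2$
$k = -24$ ($k = \left(-2\right) 2 \cdot 6 = \left(-4\right) 6 = -24$)
$q{\left(H \right)} = - \frac{1}{10}$ ($q{\left(H \right)} = \frac{1}{-10} = - \frac{1}{10}$)
$\frac{281 \frac{1}{-407}}{-53} + \frac{-140 - q{\left(k \right)}}{12 \left(-26\right)} = \frac{281 \frac{1}{-407}}{-53} + \frac{-140 - - \frac{1}{10}}{12 \left(-26\right)} = 281 \left(- \frac{1}{407}\right) \left(- \frac{1}{53}\right) + \frac{-140 + \frac{1}{10}}{-312} = \left(- \frac{281}{407}\right) \left(- \frac{1}{53}\right) - - \frac{1399}{3120} = \frac{281}{21571} + \frac{1399}{3120} = \frac{31054549}{67301520}$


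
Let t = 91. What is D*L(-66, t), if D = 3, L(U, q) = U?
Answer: -198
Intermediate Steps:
D*L(-66, t) = 3*(-66) = -198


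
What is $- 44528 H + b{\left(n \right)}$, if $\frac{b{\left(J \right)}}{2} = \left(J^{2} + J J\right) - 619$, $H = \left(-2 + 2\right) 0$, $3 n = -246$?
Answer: $25658$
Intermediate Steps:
$n = -82$ ($n = \frac{1}{3} \left(-246\right) = -82$)
$H = 0$ ($H = 0 \cdot 0 = 0$)
$b{\left(J \right)} = -1238 + 4 J^{2}$ ($b{\left(J \right)} = 2 \left(\left(J^{2} + J J\right) - 619\right) = 2 \left(\left(J^{2} + J^{2}\right) - 619\right) = 2 \left(2 J^{2} - 619\right) = 2 \left(-619 + 2 J^{2}\right) = -1238 + 4 J^{2}$)
$- 44528 H + b{\left(n \right)} = \left(-44528\right) 0 - \left(1238 - 4 \left(-82\right)^{2}\right) = 0 + \left(-1238 + 4 \cdot 6724\right) = 0 + \left(-1238 + 26896\right) = 0 + 25658 = 25658$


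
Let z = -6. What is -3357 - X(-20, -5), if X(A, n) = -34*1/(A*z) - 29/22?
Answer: -2214563/660 ≈ -3355.4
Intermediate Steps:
X(A, n) = -29/22 + 17/(3*A) (X(A, n) = -34*(-1/(6*A)) - 29/22 = -34*(-1/(6*A)) - 29*1/22 = -(-17)/(3*A) - 29/22 = 17/(3*A) - 29/22 = -29/22 + 17/(3*A))
-3357 - X(-20, -5) = -3357 - (374 - 87*(-20))/(66*(-20)) = -3357 - (-1)*(374 + 1740)/(66*20) = -3357 - (-1)*2114/(66*20) = -3357 - 1*(-1057/660) = -3357 + 1057/660 = -2214563/660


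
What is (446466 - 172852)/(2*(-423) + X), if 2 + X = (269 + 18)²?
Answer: 24874/7411 ≈ 3.3564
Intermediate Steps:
X = 82367 (X = -2 + (269 + 18)² = -2 + 287² = -2 + 82369 = 82367)
(446466 - 172852)/(2*(-423) + X) = (446466 - 172852)/(2*(-423) + 82367) = 273614/(-846 + 82367) = 273614/81521 = 273614*(1/81521) = 24874/7411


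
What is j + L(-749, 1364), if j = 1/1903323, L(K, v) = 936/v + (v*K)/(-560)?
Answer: 23690179847101/12980662860 ≈ 1825.0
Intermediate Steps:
L(K, v) = 936/v - K*v/560 (L(K, v) = 936/v + (K*v)*(-1/560) = 936/v - K*v/560)
j = 1/1903323 ≈ 5.2540e-7
j + L(-749, 1364) = 1/1903323 + (936/1364 - 1/560*(-749)*1364) = 1/1903323 + (936*(1/1364) + 36487/20) = 1/1903323 + (234/341 + 36487/20) = 1/1903323 + 12446747/6820 = 23690179847101/12980662860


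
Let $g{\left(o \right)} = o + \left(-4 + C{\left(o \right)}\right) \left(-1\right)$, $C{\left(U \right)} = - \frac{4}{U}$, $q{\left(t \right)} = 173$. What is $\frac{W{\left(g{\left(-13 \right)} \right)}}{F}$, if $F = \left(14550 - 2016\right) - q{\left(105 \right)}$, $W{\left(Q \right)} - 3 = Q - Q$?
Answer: $\frac{3}{12361} \approx 0.0002427$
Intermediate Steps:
$g{\left(o \right)} = 4 + o + \frac{4}{o}$ ($g{\left(o \right)} = o + \left(-4 - \frac{4}{o}\right) \left(-1\right) = o + \left(4 + \frac{4}{o}\right) = 4 + o + \frac{4}{o}$)
$W{\left(Q \right)} = 3$ ($W{\left(Q \right)} = 3 + \left(Q - Q\right) = 3 + 0 = 3$)
$F = 12361$ ($F = \left(14550 - 2016\right) - 173 = 12534 - 173 = 12361$)
$\frac{W{\left(g{\left(-13 \right)} \right)}}{F} = \frac{3}{12361}$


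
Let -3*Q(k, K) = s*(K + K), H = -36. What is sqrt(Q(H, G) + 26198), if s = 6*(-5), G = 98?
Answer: 19*sqrt(78) ≈ 167.80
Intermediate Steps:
s = -30
Q(k, K) = 20*K (Q(k, K) = -(-10)*(K + K) = -(-10)*2*K = -(-20)*K = 20*K)
sqrt(Q(H, G) + 26198) = sqrt(20*98 + 26198) = sqrt(1960 + 26198) = sqrt(28158) = 19*sqrt(78)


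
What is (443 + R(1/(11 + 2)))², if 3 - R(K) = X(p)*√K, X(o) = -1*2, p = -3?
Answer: 2585912/13 + 1784*√13/13 ≈ 1.9941e+5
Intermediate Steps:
X(o) = -2
R(K) = 3 + 2*√K (R(K) = 3 - (-2)*√K = 3 + 2*√K)
(443 + R(1/(11 + 2)))² = (443 + (3 + 2*√(1/(11 + 2))))² = (443 + (3 + 2*√(1/13)))² = (443 + (3 + 2*(√13/13)))² = (443 + (3 + 2*√13/13))² = (446 + 2*√13/13)²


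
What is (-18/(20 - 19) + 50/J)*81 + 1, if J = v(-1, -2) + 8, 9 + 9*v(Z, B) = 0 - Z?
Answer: -28399/32 ≈ -887.47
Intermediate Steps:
v(Z, B) = -1 - Z/9 (v(Z, B) = -1 + (0 - Z)/9 = -1 + (-Z)/9 = -1 - Z/9)
J = 64/9 (J = (-1 - ⅑*(-1)) + 8 = (-1 + ⅑) + 8 = -8/9 + 8 = 64/9 ≈ 7.1111)
(-18/(20 - 19) + 50/J)*81 + 1 = (-18/(20 - 19) + 50/(64/9))*81 + 1 = (-18/1 + 50*(9/64))*81 + 1 = (-18*1 + 225/32)*81 + 1 = (-18 + 225/32)*81 + 1 = -351/32*81 + 1 = -28431/32 + 1 = -28399/32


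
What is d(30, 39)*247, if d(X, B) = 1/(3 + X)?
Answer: 247/33 ≈ 7.4848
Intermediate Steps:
d(30, 39)*247 = 247/(3 + 30) = 247/33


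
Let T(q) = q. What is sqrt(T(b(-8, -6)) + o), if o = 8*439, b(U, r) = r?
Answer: sqrt(3506) ≈ 59.211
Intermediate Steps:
o = 3512
sqrt(T(b(-8, -6)) + o) = sqrt(-6 + 3512) = sqrt(3506)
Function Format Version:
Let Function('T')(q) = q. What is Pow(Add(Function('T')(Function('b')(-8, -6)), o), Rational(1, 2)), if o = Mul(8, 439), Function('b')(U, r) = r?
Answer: Pow(3506, Rational(1, 2)) ≈ 59.211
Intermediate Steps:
o = 3512
Pow(Add(Function('T')(Function('b')(-8, -6)), o), Rational(1, 2)) = Pow(Add(-6, 3512), Rational(1, 2)) = Pow(3506, Rational(1, 2))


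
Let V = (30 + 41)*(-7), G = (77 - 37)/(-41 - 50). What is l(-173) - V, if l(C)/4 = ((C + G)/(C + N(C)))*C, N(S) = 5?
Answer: -276975/1274 ≈ -217.41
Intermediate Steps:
G = -40/91 (G = 40/(-91) = 40*(-1/91) = -40/91 ≈ -0.43956)
V = -497 (V = 71*(-7) = -497)
l(C) = 4*C*(-40/91 + C)/(5 + C) (l(C) = 4*(((C - 40/91)/(C + 5))*C) = 4*(((-40/91 + C)/(5 + C))*C) = 4*(C*(-40/91 + C)/(5 + C)) = 4*C*(-40/91 + C)/(5 + C))
l(-173) - V = (4/91)*(-173)*(-40 + 91*(-173))/(5 - 173) - 1*(-497) = (4/91)*(-173)*(-40 - 15743)/(-168) + 497 = (4/91)*(-173)*(-1/168)*(-15783) + 497 = -910153/1274 + 497 = -276975/1274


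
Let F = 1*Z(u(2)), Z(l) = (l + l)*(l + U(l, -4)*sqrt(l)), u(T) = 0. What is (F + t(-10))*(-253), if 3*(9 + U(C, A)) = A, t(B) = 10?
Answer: -2530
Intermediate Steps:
U(C, A) = -9 + A/3
Z(l) = 2*l*(l - 31*sqrt(l)/3) (Z(l) = (l + l)*(l + (-9 + (1/3)*(-4))*sqrt(l)) = (2*l)*(l + (-9 - 4/3)*sqrt(l)) = (2*l)*(l - 31*sqrt(l)/3) = 2*l*(l - 31*sqrt(l)/3))
F = 0 (F = 1*(2*0**2 - 62*0**(3/2)/3) = 1*(2*0 - 62/3*0) = 1*(0 + 0) = 1*0 = 0)
(F + t(-10))*(-253) = (0 + 10)*(-253) = 10*(-253) = -2530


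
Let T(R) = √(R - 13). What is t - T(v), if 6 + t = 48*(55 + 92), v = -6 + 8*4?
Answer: 7050 - √13 ≈ 7046.4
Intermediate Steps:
v = 26 (v = -6 + 32 = 26)
t = 7050 (t = -6 + 48*(55 + 92) = -6 + 48*147 = -6 + 7056 = 7050)
T(R) = √(-13 + R)
t - T(v) = 7050 - √(-13 + 26) = 7050 - √13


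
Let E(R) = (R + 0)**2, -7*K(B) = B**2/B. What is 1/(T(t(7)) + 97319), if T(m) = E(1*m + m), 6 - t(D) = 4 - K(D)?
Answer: 1/97323 ≈ 1.0275e-5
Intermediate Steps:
K(B) = -B/7 (K(B) = -B**2/(7*B) = -B/7)
t(D) = 2 - D/7 (t(D) = 6 - (4 - (-1)*D/7) = 6 - (4 + D/7) = 6 + (-4 - D/7) = 2 - D/7)
E(R) = R**2
T(m) = 4*m**2 (T(m) = (1*m + m)**2 = (m + m)**2 = (2*m)**2 = 4*m**2)
1/(T(t(7)) + 97319) = 1/(4*(2 - 1/7*7)**2 + 97319) = 1/(4*(2 - 1)**2 + 97319) = 1/(4*1**2 + 97319) = 1/(4*1 + 97319) = 1/(4 + 97319) = 1/97323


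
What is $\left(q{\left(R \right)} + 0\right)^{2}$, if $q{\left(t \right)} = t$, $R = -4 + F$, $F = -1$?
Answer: $25$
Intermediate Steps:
$R = -5$ ($R = -4 - 1 = -5$)
$\left(q{\left(R \right)} + 0\right)^{2} = \left(-5 + 0\right)^{2} = \left(-5\right)^{2} = 25$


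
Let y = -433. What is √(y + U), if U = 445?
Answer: 2*√3 ≈ 3.4641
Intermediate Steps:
√(y + U) = √(-433 + 445) = √12 = 2*√3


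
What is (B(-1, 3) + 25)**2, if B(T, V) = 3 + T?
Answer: 729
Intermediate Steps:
(B(-1, 3) + 25)**2 = ((3 - 1) + 25)**2 = (2 + 25)**2 = 27**2 = 729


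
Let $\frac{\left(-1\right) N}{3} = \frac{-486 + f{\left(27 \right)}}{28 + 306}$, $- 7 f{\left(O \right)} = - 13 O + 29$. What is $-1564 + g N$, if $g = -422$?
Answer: $- \frac{539708}{167} \approx -3231.8$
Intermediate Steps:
$f{\left(O \right)} = - \frac{29}{7} + \frac{13 O}{7}$ ($f{\left(O \right)} = - \frac{- 13 O + 29}{7} = - \frac{29 - 13 O}{7} = - \frac{29}{7} + \frac{13 O}{7}$)
$N = \frac{660}{167}$ ($N = - 3 \frac{-486 + \left(- \frac{29}{7} + \frac{13}{7} \cdot 27\right)}{28 + 306} = - 3 \frac{-486 + \left(- \frac{29}{7} + \frac{351}{7}\right)}{334} = - 3 \left(-486 + 46\right) \frac{1}{334} = - 3 \left(\left(-440\right) \frac{1}{334}\right) = \left(-3\right) \left(- \frac{220}{167}\right) = \frac{660}{167} \approx 3.9521$)
$-1564 + g N = -1564 - \frac{278520}{167} = - \frac{539708}{167}$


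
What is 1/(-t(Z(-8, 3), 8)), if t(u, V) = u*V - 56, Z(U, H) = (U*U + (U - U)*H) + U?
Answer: -1/392 ≈ -0.0025510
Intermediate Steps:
Z(U, H) = U + U**2 (Z(U, H) = (U**2 + 0*H) + U = (U**2 + 0) + U = U**2 + U = U + U**2)
t(u, V) = -56 + V*u (t(u, V) = V*u - 56 = -56 + V*u)
1/(-t(Z(-8, 3), 8)) = 1/(-(-56 + 8*(-8*(1 - 8)))) = 1/(-(-56 + 8*(-8*(-7)))) = 1/(-(-56 + 8*56)) = 1/(-(-56 + 448)) = 1/(-1*392) = 1/(-392) = -1/392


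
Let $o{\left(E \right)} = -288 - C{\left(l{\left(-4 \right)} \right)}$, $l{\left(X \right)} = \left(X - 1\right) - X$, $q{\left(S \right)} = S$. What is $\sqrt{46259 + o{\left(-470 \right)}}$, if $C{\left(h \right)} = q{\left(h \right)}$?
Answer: $6 \sqrt{1277} \approx 214.41$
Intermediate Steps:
$l{\left(X \right)} = -1$ ($l{\left(X \right)} = \left(-1 + X\right) - X = -1$)
$C{\left(h \right)} = h$
$o{\left(E \right)} = -287$ ($o{\left(E \right)} = -288 - -1 = -288 + 1 = -287$)
$\sqrt{46259 + o{\left(-470 \right)}} = \sqrt{46259 - 287} = \sqrt{45972} = 6 \sqrt{1277}$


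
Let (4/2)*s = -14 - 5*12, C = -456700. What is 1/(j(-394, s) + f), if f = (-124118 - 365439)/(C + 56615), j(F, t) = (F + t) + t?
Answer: -400085/186750223 ≈ -0.0021424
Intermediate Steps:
s = -37 (s = (-14 - 5*12)/2 = (-14 - 60)/2 = (1/2)*(-74) = -37)
j(F, t) = F + 2*t
f = 489557/400085 (f = (-124118 - 365439)/(-456700 + 56615) = -489557/(-400085) = -489557*(-1/400085) = 489557/400085 ≈ 1.2236)
1/(j(-394, s) + f) = 1/((-394 + 2*(-37)) + 489557/400085) = 1/((-394 - 74) + 489557/400085) = 1/(-468 + 489557/400085) = 1/(-186750223/400085) = -400085/186750223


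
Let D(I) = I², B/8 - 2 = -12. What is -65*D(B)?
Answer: -416000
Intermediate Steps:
B = -80 (B = 16 + 8*(-12) = 16 - 96 = -80)
-65*D(B) = -65*(-80)² = -65*6400 = -416000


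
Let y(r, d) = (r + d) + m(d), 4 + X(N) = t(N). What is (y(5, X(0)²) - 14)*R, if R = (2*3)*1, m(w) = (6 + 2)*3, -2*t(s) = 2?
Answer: 240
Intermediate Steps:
t(s) = -1 (t(s) = -½*2 = -1)
m(w) = 24 (m(w) = 8*3 = 24)
X(N) = -5 (X(N) = -4 - 1 = -5)
y(r, d) = 24 + d + r (y(r, d) = (r + d) + 24 = (d + r) + 24 = 24 + d + r)
R = 6 (R = 6*1 = 6)
(y(5, X(0)²) - 14)*R = ((24 + (-5)² + 5) - 14)*6 = ((24 + 25 + 5) - 14)*6 = (54 - 14)*6 = 40*6 = 240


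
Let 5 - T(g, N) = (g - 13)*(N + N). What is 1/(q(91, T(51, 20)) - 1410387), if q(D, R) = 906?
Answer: -1/1409481 ≈ -7.0948e-7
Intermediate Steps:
T(g, N) = 5 - 2*N*(-13 + g) (T(g, N) = 5 - (g - 13)*(N + N) = 5 - (-13 + g)*2*N = 5 - 2*N*(-13 + g))
1/(q(91, T(51, 20)) - 1410387) = 1/(906 - 1410387) = 1/(-1409481) = -1/1409481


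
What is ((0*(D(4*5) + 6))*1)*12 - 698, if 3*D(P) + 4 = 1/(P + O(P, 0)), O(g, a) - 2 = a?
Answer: -698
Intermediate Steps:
O(g, a) = 2 + a
D(P) = -4/3 + 1/(3*(2 + P)) (D(P) = -4/3 + 1/(3*(P + (2 + 0))) = -4/3 + 1/(3*(P + 2)) = -4/3 + 1/(3*(2 + P)))
((0*(D(4*5) + 6))*1)*12 - 698 = ((0*((-7 - 16*5)/(3*(2 + 4*5)) + 6))*1)*12 - 698 = ((0*((-7 - 4*20)/(3*(2 + 20)) + 6))*1)*12 - 698 = ((0*((⅓)*(-7 - 80)/22 + 6))*1)*12 - 698 = ((0*((⅓)*(1/22)*(-87) + 6))*1)*12 - 698 = ((0*(-29/22 + 6))*1)*12 - 698 = ((0*(103/22))*1)*12 - 698 = (0*1)*12 - 698 = 0*12 - 698 = 0 - 698 = -698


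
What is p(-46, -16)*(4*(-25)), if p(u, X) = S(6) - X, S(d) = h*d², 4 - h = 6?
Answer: 5600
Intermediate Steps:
h = -2 (h = 4 - 1*6 = 4 - 6 = -2)
S(d) = -2*d²
p(u, X) = -72 - X (p(u, X) = -2*6² - X = -2*36 - X = -72 - X)
p(-46, -16)*(4*(-25)) = (-72 - 1*(-16))*(4*(-25)) = (-72 + 16)*(-100) = -56*(-100) = 5600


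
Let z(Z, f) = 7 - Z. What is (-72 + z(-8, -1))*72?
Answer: -4104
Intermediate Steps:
(-72 + z(-8, -1))*72 = (-72 + (7 - 1*(-8)))*72 = (-72 + (7 + 8))*72 = (-72 + 15)*72 = -57*72 = -4104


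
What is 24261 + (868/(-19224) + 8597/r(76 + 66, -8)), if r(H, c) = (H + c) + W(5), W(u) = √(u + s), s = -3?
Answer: 1049469834767/43143462 - 8597*√2/17954 ≈ 24324.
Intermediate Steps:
W(u) = √(-3 + u) (W(u) = √(u - 3) = √(-3 + u))
r(H, c) = H + c + √2 (r(H, c) = (H + c) + √(-3 + 5) = (H + c) + √2 = H + c + √2)
24261 + (868/(-19224) + 8597/r(76 + 66, -8)) = 24261 + (868/(-19224) + 8597/((76 + 66) - 8 + √2)) = 24261 + (868*(-1/19224) + 8597/(142 - 8 + √2)) = 24261 + (-217/4806 + 8597/(134 + √2)) = 116598149/4806 + 8597/(134 + √2)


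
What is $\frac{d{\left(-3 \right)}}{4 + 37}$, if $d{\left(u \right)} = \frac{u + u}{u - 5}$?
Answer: $\frac{3}{164} \approx 0.018293$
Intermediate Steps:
$d{\left(u \right)} = \frac{2 u}{-5 + u}$
$\frac{d{\left(-3 \right)}}{4 + 37} = \frac{2 \left(-3\right) \frac{1}{-5 - 3}}{4 + 37} = \frac{2 \left(-3\right) \frac{1}{-8}}{41} = 2 \left(-3\right) \left(- \frac{1}{8}\right) \frac{1}{41} = \frac{3}{4} \cdot \frac{1}{41} = \frac{3}{164}$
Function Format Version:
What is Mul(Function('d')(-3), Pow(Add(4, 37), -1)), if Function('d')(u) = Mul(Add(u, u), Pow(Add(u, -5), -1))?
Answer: Rational(3, 164) ≈ 0.018293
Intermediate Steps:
Function('d')(u) = Mul(2, u, Pow(Add(-5, u), -1)) (Function('d')(u) = Mul(Mul(2, u), Pow(Add(-5, u), -1)) = Mul(2, u, Pow(Add(-5, u), -1)))
Mul(Function('d')(-3), Pow(Add(4, 37), -1)) = Mul(Mul(2, -3, Pow(Add(-5, -3), -1)), Pow(Add(4, 37), -1)) = Mul(Mul(2, -3, Pow(-8, -1)), Pow(41, -1)) = Mul(Mul(2, -3, Rational(-1, 8)), Rational(1, 41)) = Mul(Rational(3, 4), Rational(1, 41)) = Rational(3, 164)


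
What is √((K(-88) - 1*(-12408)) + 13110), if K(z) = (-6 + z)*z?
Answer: √33790 ≈ 183.82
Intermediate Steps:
K(z) = z*(-6 + z)
√((K(-88) - 1*(-12408)) + 13110) = √((-88*(-6 - 88) - 1*(-12408)) + 13110) = √((-88*(-94) + 12408) + 13110) = √((8272 + 12408) + 13110) = √(20680 + 13110) = √33790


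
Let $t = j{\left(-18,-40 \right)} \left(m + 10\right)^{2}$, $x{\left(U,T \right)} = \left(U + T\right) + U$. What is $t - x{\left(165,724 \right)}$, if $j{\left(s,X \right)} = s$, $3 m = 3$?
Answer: $-3232$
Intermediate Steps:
$m = 1$ ($m = \frac{1}{3} \cdot 3 = 1$)
$x{\left(U,T \right)} = T + 2 U$ ($x{\left(U,T \right)} = \left(T + U\right) + U = T + 2 U$)
$t = -2178$ ($t = - 18 \left(1 + 10\right)^{2} = - 18 \cdot 11^{2} = \left(-18\right) 121 = -2178$)
$t - x{\left(165,724 \right)} = -2178 - \left(724 + 2 \cdot 165\right) = -2178 - \left(724 + 330\right) = -2178 - 1054 = -3232$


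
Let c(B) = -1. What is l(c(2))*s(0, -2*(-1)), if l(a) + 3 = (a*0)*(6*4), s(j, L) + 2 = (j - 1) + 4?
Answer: -3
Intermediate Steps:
s(j, L) = 1 + j (s(j, L) = -2 + ((j - 1) + 4) = -2 + ((-1 + j) + 4) = -2 + (3 + j) = 1 + j)
l(a) = -3 (l(a) = -3 + (a*0)*(6*4) = -3 + 0*24 = -3 + 0 = -3)
l(c(2))*s(0, -2*(-1)) = -3*(1 + 0) = -3*1 = -3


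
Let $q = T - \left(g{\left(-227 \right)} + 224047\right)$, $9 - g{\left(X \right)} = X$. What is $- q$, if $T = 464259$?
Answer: $-239976$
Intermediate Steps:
$g{\left(X \right)} = 9 - X$
$q = 239976$ ($q = 464259 - \left(\left(9 - -227\right) + 224047\right) = 464259 - \left(\left(9 + 227\right) + 224047\right) = 464259 - \left(236 + 224047\right) = 464259 - 224283 = 239976$)
$- q = \left(-1\right) 239976 = -239976$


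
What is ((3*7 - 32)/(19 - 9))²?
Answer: 121/100 ≈ 1.2100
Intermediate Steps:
((3*7 - 32)/(19 - 9))² = ((21 - 32)/10)² = (-11*⅒)² = (-11/10)² = 121/100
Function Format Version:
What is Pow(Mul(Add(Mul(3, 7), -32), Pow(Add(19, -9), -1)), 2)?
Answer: Rational(121, 100) ≈ 1.2100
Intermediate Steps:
Pow(Mul(Add(Mul(3, 7), -32), Pow(Add(19, -9), -1)), 2) = Pow(Mul(Add(21, -32), Pow(10, -1)), 2) = Pow(Mul(-11, Rational(1, 10)), 2) = Pow(Rational(-11, 10), 2) = Rational(121, 100)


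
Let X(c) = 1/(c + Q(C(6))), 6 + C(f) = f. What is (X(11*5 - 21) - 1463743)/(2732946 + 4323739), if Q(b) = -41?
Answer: -10246202/49396795 ≈ -0.20743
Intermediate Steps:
C(f) = -6 + f
X(c) = 1/(-41 + c) (X(c) = 1/(c - 41) = 1/(-41 + c))
(X(11*5 - 21) - 1463743)/(2732946 + 4323739) = (1/(-41 + (11*5 - 21)) - 1463743)/(2732946 + 4323739) = (1/(-41 + (55 - 21)) - 1463743)/7056685 = (1/(-41 + 34) - 1463743)*(1/7056685) = (1/(-7) - 1463743)*(1/7056685) = (-⅐ - 1463743)*(1/7056685) = -10246202/7*1/7056685 = -10246202/49396795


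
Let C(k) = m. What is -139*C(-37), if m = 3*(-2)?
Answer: 834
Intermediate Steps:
m = -6
C(k) = -6
-139*C(-37) = -139*(-6) = 834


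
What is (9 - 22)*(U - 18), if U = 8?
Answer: 130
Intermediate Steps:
(9 - 22)*(U - 18) = (9 - 22)*(8 - 18) = -13*(-10) = 130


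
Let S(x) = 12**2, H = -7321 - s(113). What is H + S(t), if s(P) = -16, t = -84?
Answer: -7161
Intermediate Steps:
H = -7305 (H = -7321 - 1*(-16) = -7321 + 16 = -7305)
S(x) = 144
H + S(t) = -7305 + 144 = -7161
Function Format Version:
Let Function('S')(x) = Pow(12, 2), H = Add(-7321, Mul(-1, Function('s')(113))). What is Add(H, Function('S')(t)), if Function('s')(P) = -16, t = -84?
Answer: -7161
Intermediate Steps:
H = -7305 (H = Add(-7321, Mul(-1, -16)) = Add(-7321, 16) = -7305)
Function('S')(x) = 144
Add(H, Function('S')(t)) = Add(-7305, 144) = -7161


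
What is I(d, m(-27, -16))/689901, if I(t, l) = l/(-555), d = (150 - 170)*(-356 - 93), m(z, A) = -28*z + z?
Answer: -81/42543895 ≈ -1.9039e-6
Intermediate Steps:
m(z, A) = -27*z
d = 8980 (d = -20*(-449) = 8980)
I(t, l) = -l/555 (I(t, l) = l*(-1/555) = -l/555)
I(d, m(-27, -16))/689901 = -(-9)*(-27)/185/689901 = -1/555*729*(1/689901) = -243/185*1/689901 = -81/42543895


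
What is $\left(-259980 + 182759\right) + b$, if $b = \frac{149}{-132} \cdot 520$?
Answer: $- \frac{2567663}{33} \approx -77808.0$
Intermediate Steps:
$b = - \frac{19370}{33}$ ($b = 149 \left(- \frac{1}{132}\right) 520 = \left(- \frac{149}{132}\right) 520 = - \frac{19370}{33} \approx -586.97$)
$\left(-259980 + 182759\right) + b = \left(-259980 + 182759\right) - \frac{19370}{33} = -77221 - \frac{19370}{33} = - \frac{2567663}{33}$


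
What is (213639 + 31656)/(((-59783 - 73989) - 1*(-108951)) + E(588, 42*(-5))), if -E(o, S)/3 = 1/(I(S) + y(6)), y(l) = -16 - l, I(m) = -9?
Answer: -7604145/769448 ≈ -9.8826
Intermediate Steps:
E(o, S) = 3/31 (E(o, S) = -3/(-9 + (-16 - 1*6)) = -3/(-9 + (-16 - 6)) = -3/(-9 - 22) = -3/(-31) = -3*(-1/31) = 3/31)
(213639 + 31656)/(((-59783 - 73989) - 1*(-108951)) + E(588, 42*(-5))) = (213639 + 31656)/(((-59783 - 73989) - 1*(-108951)) + 3/31) = 245295/((-133772 + 108951) + 3/31) = 245295/(-24821 + 3/31) = 245295/(-769448/31) = 245295*(-31/769448) = -7604145/769448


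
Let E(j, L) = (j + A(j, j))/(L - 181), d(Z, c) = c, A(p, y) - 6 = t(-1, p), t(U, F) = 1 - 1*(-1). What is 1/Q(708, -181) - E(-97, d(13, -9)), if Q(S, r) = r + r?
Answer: -8102/17195 ≈ -0.47118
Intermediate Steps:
Q(S, r) = 2*r
t(U, F) = 2 (t(U, F) = 1 + 1 = 2)
A(p, y) = 8 (A(p, y) = 6 + 2 = 8)
E(j, L) = (8 + j)/(-181 + L) (E(j, L) = (j + 8)/(L - 181) = (8 + j)/(-181 + L))
1/Q(708, -181) - E(-97, d(13, -9)) = 1/(2*(-181)) - (8 - 97)/(-181 - 9) = 1/(-362) - (-89)/(-190) = -1/362 - (-1)*(-89)/190 = -1/362 - 1*89/190 = -1/362 - 89/190 = -8102/17195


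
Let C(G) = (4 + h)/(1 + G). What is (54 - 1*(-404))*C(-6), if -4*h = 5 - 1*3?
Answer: -1603/5 ≈ -320.60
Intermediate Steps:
h = -1/2 (h = -(5 - 1*3)/4 = -(5 - 3)/4 = -1/4*2 = -1/2 ≈ -0.50000)
C(G) = 7/(2*(1 + G)) (C(G) = (4 - 1/2)/(1 + G) = 7/(2*(1 + G)))
(54 - 1*(-404))*C(-6) = (54 - 1*(-404))*(7/(2*(1 - 6))) = (54 + 404)*((7/2)/(-5)) = 458*((7/2)*(-1/5)) = 458*(-7/10) = -1603/5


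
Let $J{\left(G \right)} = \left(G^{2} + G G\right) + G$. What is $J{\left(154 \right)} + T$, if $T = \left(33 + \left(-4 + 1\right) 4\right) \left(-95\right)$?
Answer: $45591$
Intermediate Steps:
$T = -1995$ ($T = \left(33 - 12\right) \left(-95\right) = 21 \left(-95\right) = -1995$)
$J{\left(G \right)} = G + 2 G^{2}$ ($J{\left(G \right)} = \left(G^{2} + G^{2}\right) + G = 2 G^{2} + G = G + 2 G^{2}$)
$J{\left(154 \right)} + T = 154 \left(1 + 2 \cdot 154\right) - 1995 = 154 \left(1 + 308\right) - 1995 = 154 \cdot 309 - 1995 = 47586 - 1995 = 45591$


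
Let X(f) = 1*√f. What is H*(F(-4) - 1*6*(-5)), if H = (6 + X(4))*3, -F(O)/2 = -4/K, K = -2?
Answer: 624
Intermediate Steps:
X(f) = √f
F(O) = -4 (F(O) = -(-8)/(-2) = -(-8)*(-1)/2 = -2*2 = -4)
H = 24 (H = (6 + √4)*3 = (6 + 2)*3 = 8*3 = 24)
H*(F(-4) - 1*6*(-5)) = 24*(-4 - 1*6*(-5)) = 24*(-4 - 6*(-5)) = 24*(-4 + 30) = 24*26 = 624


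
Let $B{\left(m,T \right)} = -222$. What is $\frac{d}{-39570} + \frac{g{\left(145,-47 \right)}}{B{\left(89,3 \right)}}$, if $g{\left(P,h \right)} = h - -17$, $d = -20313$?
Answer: $\frac{316477}{488030} \approx 0.64848$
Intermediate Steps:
$g{\left(P,h \right)} = 17 + h$ ($g{\left(P,h \right)} = h + 17 = 17 + h$)
$\frac{d}{-39570} + \frac{g{\left(145,-47 \right)}}{B{\left(89,3 \right)}} = - \frac{20313}{-39570} + \frac{17 - 47}{-222} = \left(-20313\right) \left(- \frac{1}{39570}\right) - - \frac{5}{37} = \frac{6771}{13190} + \frac{5}{37} = \frac{316477}{488030}$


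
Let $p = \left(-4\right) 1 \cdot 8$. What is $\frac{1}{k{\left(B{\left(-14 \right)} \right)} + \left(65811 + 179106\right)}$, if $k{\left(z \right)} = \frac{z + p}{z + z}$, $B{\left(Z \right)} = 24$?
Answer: $\frac{6}{1469501} \approx 4.083 \cdot 10^{-6}$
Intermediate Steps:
$p = -32$ ($p = \left(-4\right) 8 = -32$)
$k{\left(z \right)} = \frac{-32 + z}{2 z}$ ($k{\left(z \right)} = \frac{z - 32}{z + z} = \frac{-32 + z}{2 z}$)
$\frac{1}{k{\left(B{\left(-14 \right)} \right)} + \left(65811 + 179106\right)} = \frac{1}{\frac{-32 + 24}{2 \cdot 24} + \left(65811 + 179106\right)} = \frac{1}{\frac{1}{2} \cdot \frac{1}{24} \left(-8\right) + 244917} = \frac{1}{- \frac{1}{6} + 244917} = \frac{1}{\frac{1469501}{6}} = \frac{6}{1469501}$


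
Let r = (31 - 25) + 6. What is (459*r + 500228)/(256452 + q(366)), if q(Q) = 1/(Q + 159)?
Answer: 265511400/134637301 ≈ 1.9720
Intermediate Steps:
r = 12 (r = 6 + 6 = 12)
q(Q) = 1/(159 + Q)
(459*r + 500228)/(256452 + q(366)) = (459*12 + 500228)/(256452 + 1/(159 + 366)) = (5508 + 500228)/(256452 + 1/525) = 505736/(256452 + 1/525) = 505736/(134637301/525) = 505736*(525/134637301) = 265511400/134637301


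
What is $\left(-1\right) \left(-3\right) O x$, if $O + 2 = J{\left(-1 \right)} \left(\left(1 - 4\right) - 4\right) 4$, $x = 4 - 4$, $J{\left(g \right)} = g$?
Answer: $0$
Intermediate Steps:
$x = 0$ ($x = 4 - 4 = 0$)
$O = 26$ ($O = -2 + - (\left(1 - 4\right) - 4) 4 = -2 + - (-3 - 4) 4 = -2 + \left(-1\right) \left(-7\right) 4 = -2 + 7 \cdot 4 = -2 + 28 = 26$)
$\left(-1\right) \left(-3\right) O x = \left(-1\right) \left(-3\right) 26 \cdot 0 = 3 \cdot 26 \cdot 0 = 78 \cdot 0 = 0$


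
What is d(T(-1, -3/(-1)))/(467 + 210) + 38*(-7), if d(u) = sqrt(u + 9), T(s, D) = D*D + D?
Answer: -266 + sqrt(21)/677 ≈ -265.99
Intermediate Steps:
T(s, D) = D + D**2 (T(s, D) = D**2 + D = D + D**2)
d(u) = sqrt(9 + u)
d(T(-1, -3/(-1)))/(467 + 210) + 38*(-7) = sqrt(9 + (-3/(-1))*(1 - 3/(-1)))/(467 + 210) + 38*(-7) = sqrt(9 + (-3*(-1))*(1 - 3*(-1)))/677 - 266 = sqrt(9 + 3*(1 + 3))/677 - 266 = sqrt(9 + 3*4)/677 - 266 = sqrt(9 + 12)/677 - 266 = sqrt(21)/677 - 266 = -266 + sqrt(21)/677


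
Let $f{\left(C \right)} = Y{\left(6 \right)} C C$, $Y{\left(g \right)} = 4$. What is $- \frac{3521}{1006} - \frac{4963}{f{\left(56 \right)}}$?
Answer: $- \frac{6981}{1792} \approx -3.8956$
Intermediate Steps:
$f{\left(C \right)} = 4 C^{2}$ ($f{\left(C \right)} = 4 C C = 4 C^{2}$)
$- \frac{3521}{1006} - \frac{4963}{f{\left(56 \right)}} = - \frac{3521}{1006} - \frac{4963}{4 \cdot 56^{2}} = \left(-3521\right) \frac{1}{1006} - \frac{4963}{4 \cdot 3136} = - \frac{7}{2} - \frac{4963}{12544} = - \frac{7}{2} - \frac{709}{1792} = - \frac{6981}{1792}$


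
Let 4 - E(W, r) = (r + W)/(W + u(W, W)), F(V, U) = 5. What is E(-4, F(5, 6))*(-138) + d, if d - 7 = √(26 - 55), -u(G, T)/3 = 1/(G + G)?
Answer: -16909/29 + I*√29 ≈ -583.07 + 5.3852*I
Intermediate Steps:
u(G, T) = -3/(2*G) (u(G, T) = -3/(G + G) = -3*1/(2*G) = -3/(2*G))
E(W, r) = 4 - (W + r)/(W - 3/(2*W)) (E(W, r) = 4 - (r + W)/(W - 3/(2*W)) = 4 - (W + r)/(W - 3/(2*W)))
d = 7 + I*√29 (d = 7 + √(26 - 55) = 7 + √(-29) = 7 + I*√29 ≈ 7.0 + 5.3852*I)
E(-4, F(5, 6))*(-138) + d = (2*(-6 - 4*(-1*5 + 3*(-4)))/(-3 + 2*(-4)²))*(-138) + (7 + I*√29) = (2*(-6 - 4*(-5 - 12))/(-3 + 2*16))*(-138) + (7 + I*√29) = (2*(-6 - 4*(-17))/(-3 + 32))*(-138) + (7 + I*√29) = (2*(-6 + 68)/29)*(-138) + (7 + I*√29) = (2*(1/29)*62)*(-138) + (7 + I*√29) = (124/29)*(-138) + (7 + I*√29) = -17112/29 + (7 + I*√29) = -16909/29 + I*√29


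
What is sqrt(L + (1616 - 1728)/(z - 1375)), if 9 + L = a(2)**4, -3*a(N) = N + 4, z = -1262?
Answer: 7*sqrt(111047)/879 ≈ 2.6538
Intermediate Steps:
a(N) = -4/3 - N/3 (a(N) = -(N + 4)/3 = -(4 + N)/3 = -4/3 - N/3)
L = 7 (L = -9 + (-4/3 - 1/3*2)**4 = -9 + (-4/3 - 2/3)**4 = -9 + (-2)**4 = -9 + 16 = 7)
sqrt(L + (1616 - 1728)/(z - 1375)) = sqrt(7 + (1616 - 1728)/(-1262 - 1375)) = sqrt(7 - 112/(-2637)) = sqrt(7 - 112*(-1/2637)) = sqrt(7 + 112/2637) = sqrt(18571/2637) = 7*sqrt(111047)/879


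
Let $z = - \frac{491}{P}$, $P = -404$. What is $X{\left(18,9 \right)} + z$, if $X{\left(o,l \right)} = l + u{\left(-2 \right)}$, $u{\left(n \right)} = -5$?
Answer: $\frac{2107}{404} \approx 5.2153$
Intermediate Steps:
$z = \frac{491}{404}$ ($z = - \frac{491}{-404} = \left(-491\right) \left(- \frac{1}{404}\right) = \frac{491}{404} \approx 1.2153$)
$X{\left(o,l \right)} = -5 + l$ ($X{\left(o,l \right)} = l - 5 = -5 + l$)
$X{\left(18,9 \right)} + z = \left(-5 + 9\right) + \frac{491}{404} = 4 + \frac{491}{404} = \frac{2107}{404}$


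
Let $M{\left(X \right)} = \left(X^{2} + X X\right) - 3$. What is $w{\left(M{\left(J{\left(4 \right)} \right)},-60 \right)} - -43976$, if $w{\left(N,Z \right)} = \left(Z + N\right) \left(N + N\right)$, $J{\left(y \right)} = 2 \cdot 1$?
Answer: $43426$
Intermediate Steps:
$J{\left(y \right)} = 2$
$M{\left(X \right)} = -3 + 2 X^{2}$ ($M{\left(X \right)} = \left(X^{2} + X^{2}\right) - 3 = 2 X^{2} - 3 = -3 + 2 X^{2}$)
$w{\left(N,Z \right)} = 2 N \left(N + Z\right)$ ($w{\left(N,Z \right)} = \left(N + Z\right) 2 N = 2 N \left(N + Z\right)$)
$w{\left(M{\left(J{\left(4 \right)} \right)},-60 \right)} - -43976 = 2 \left(-3 + 2 \cdot 2^{2}\right) \left(\left(-3 + 2 \cdot 2^{2}\right) - 60\right) - -43976 = 2 \left(-3 + 2 \cdot 4\right) \left(\left(-3 + 2 \cdot 4\right) - 60\right) + 43976 = 2 \left(-3 + 8\right) \left(\left(-3 + 8\right) - 60\right) + 43976 = 2 \cdot 5 \left(5 - 60\right) + 43976 = 2 \cdot 5 \left(-55\right) + 43976 = -550 + 43976 = 43426$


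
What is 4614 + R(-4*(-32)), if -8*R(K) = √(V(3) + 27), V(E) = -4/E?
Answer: 4614 - √231/24 ≈ 4613.4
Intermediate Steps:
R(K) = -√231/24 (R(K) = -√(-4/3 + 27)/8 = -√231/24)
4614 + R(-4*(-32)) = 4614 - √231/24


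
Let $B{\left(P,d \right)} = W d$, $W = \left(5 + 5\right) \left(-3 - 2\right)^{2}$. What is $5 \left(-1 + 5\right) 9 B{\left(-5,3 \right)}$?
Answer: $135000$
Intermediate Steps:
$W = 250$ ($W = 10 \left(-5\right)^{2} = 10 \cdot 25 = 250$)
$B{\left(P,d \right)} = 250 d$
$5 \left(-1 + 5\right) 9 B{\left(-5,3 \right)} = 5 \left(-1 + 5\right) 9 \cdot 250 \cdot 3 = 5 \cdot 4 \cdot 9 \cdot 750 = 20 \cdot 9 \cdot 750 = 180 \cdot 750 = 135000$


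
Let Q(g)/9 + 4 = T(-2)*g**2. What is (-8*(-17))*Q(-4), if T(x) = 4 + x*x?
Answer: 151776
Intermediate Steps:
T(x) = 4 + x**2
Q(g) = -36 + 72*g**2 (Q(g) = -36 + 9*((4 + (-2)**2)*g**2) = -36 + 9*((4 + 4)*g**2) = -36 + 9*(8*g**2) = -36 + 72*g**2)
(-8*(-17))*Q(-4) = (-8*(-17))*(-36 + 72*(-4)**2) = 136*(-36 + 72*16) = 136*(-36 + 1152) = 136*1116 = 151776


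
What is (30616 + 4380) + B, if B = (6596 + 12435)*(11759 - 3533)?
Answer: 156584002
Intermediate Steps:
B = 156549006 (B = 19031*8226 = 156549006)
(30616 + 4380) + B = (30616 + 4380) + 156549006 = 34996 + 156549006 = 156584002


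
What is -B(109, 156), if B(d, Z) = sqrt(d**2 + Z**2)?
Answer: -sqrt(36217) ≈ -190.31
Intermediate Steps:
B(d, Z) = sqrt(Z**2 + d**2)
-B(109, 156) = -sqrt(156**2 + 109**2) = -sqrt(24336 + 11881) = -sqrt(36217)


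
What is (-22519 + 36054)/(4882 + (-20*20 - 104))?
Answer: 13535/4378 ≈ 3.0916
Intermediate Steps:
(-22519 + 36054)/(4882 + (-20*20 - 104)) = 13535/(4882 + (-400 - 104)) = 13535/(4882 - 504) = 13535/4378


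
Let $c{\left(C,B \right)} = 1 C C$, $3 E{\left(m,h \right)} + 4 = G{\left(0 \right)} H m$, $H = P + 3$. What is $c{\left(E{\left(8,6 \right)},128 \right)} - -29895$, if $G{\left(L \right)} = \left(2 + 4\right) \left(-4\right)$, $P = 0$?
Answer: $\frac{605455}{9} \approx 67273.0$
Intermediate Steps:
$G{\left(L \right)} = -24$ ($G{\left(L \right)} = 6 \left(-4\right) = -24$)
$H = 3$ ($H = 0 + 3 = 3$)
$E{\left(m,h \right)} = - \frac{4}{3} - 24 m$ ($E{\left(m,h \right)} = - \frac{4}{3} + \frac{\left(-24\right) 3 m}{3} = - \frac{4}{3} + \frac{\left(-72\right) m}{3} = - \frac{4}{3} - 24 m$)
$c{\left(C,B \right)} = C^{2}$ ($c{\left(C,B \right)} = C C = C^{2}$)
$c{\left(E{\left(8,6 \right)},128 \right)} - -29895 = \left(- \frac{4}{3} - 192\right)^{2} - -29895 = \left(- \frac{4}{3} - 192\right)^{2} + 29895 = \left(- \frac{580}{3}\right)^{2} + 29895 = \frac{336400}{9} + 29895 = \frac{605455}{9}$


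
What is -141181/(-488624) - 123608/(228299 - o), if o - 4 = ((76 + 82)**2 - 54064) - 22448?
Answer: -20889320809/136738006032 ≈ -0.15277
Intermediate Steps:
o = -51544 (o = 4 + (((76 + 82)**2 - 54064) - 22448) = 4 + ((158**2 - 54064) - 22448) = 4 + ((24964 - 54064) - 22448) = 4 + (-29100 - 22448) = 4 - 51548 = -51544)
-141181/(-488624) - 123608/(228299 - o) = -141181/(-488624) - 123608/(228299 - 1*(-51544)) = -141181*(-1/488624) - 123608/(228299 + 51544) = 141181/488624 - 123608/279843 = -20889320809/136738006032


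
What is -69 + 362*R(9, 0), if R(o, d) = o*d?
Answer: -69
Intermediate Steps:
R(o, d) = d*o
-69 + 362*R(9, 0) = -69 + 362*(0*9) = -69 + 362*0 = -69 + 0 = -69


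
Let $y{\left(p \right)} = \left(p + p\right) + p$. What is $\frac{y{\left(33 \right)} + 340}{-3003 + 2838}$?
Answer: $- \frac{439}{165} \approx -2.6606$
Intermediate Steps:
$y{\left(p \right)} = 3 p$ ($y{\left(p \right)} = 2 p + p = 3 p$)
$\frac{y{\left(33 \right)} + 340}{-3003 + 2838} = \frac{3 \cdot 33 + 340}{-3003 + 2838} = \frac{99 + 340}{-165} = 439 \left(- \frac{1}{165}\right) = - \frac{439}{165}$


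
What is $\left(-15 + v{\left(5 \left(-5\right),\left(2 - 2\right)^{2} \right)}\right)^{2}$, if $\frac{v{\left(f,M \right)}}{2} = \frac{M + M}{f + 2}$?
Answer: $225$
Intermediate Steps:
$v{\left(f,M \right)} = \frac{4 M}{2 + f}$ ($v{\left(f,M \right)} = 2 \frac{M + M}{f + 2} = 2 \frac{2 M}{2 + f} = \frac{4 M}{2 + f}$)
$\left(-15 + v{\left(5 \left(-5\right),\left(2 - 2\right)^{2} \right)}\right)^{2} = \left(-15 + \frac{4 \left(2 - 2\right)^{2}}{2 + 5 \left(-5\right)}\right)^{2} = \left(-15 + \frac{4 \cdot 0^{2}}{2 - 25}\right)^{2} = \left(-15 + 4 \cdot 0 \frac{1}{-23}\right)^{2} = \left(-15 + 4 \cdot 0 \left(- \frac{1}{23}\right)\right)^{2} = \left(-15 + 0\right)^{2} = \left(-15\right)^{2} = 225$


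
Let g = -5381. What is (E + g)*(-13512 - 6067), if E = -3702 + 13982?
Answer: -95917521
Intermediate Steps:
E = 10280
(E + g)*(-13512 - 6067) = (10280 - 5381)*(-13512 - 6067) = 4899*(-19579) = -95917521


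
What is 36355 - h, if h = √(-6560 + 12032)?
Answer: 36355 - 12*√38 ≈ 36281.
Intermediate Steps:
h = 12*√38 (h = √5472 = 12*√38 ≈ 73.973)
36355 - h = 36355 - 12*√38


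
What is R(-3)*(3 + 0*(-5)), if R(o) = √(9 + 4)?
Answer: 3*√13 ≈ 10.817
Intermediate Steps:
R(o) = √13
R(-3)*(3 + 0*(-5)) = √13*(3 + 0*(-5)) = √13*(3 + 0) = √13*3 = 3*√13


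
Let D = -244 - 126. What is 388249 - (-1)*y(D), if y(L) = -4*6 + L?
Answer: 387855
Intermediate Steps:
D = -370
y(L) = -24 + L
388249 - (-1)*y(D) = 388249 - (-1)*(-24 - 370) = 388249 - (-1)*(-394) = 388249 - 1*394 = 388249 - 394 = 387855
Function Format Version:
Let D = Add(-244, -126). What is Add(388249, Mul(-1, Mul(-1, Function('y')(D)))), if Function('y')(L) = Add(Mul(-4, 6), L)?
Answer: 387855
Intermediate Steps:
D = -370
Function('y')(L) = Add(-24, L)
Add(388249, Mul(-1, Mul(-1, Function('y')(D)))) = Add(388249, Mul(-1, Mul(-1, Add(-24, -370)))) = Add(388249, Mul(-1, Mul(-1, -394))) = Add(388249, Mul(-1, 394)) = Add(388249, -394) = 387855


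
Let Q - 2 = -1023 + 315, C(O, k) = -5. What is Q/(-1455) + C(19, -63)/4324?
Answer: 3045469/6291420 ≈ 0.48407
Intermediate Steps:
Q = -706 (Q = 2 + (-1023 + 315) = 2 - 708 = -706)
Q/(-1455) + C(19, -63)/4324 = -706/(-1455) - 5/4324 = -706*(-1/1455) - 5*1/4324 = 706/1455 - 5/4324 = 3045469/6291420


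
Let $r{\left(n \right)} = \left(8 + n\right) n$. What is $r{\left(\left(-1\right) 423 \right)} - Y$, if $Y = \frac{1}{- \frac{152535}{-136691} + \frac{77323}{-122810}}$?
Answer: $\frac{1433038703963855}{8163465157} \approx 1.7554 \cdot 10^{5}$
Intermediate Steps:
$r{\left(n \right)} = n \left(8 + n\right)$
$Y = \frac{16787021710}{8163465157}$ ($Y = \frac{1}{\left(-152535\right) \left(- \frac{1}{136691}\right) + 77323 \left(- \frac{1}{122810}\right)} = \frac{1}{\frac{152535}{136691} - \frac{77323}{122810}} = \frac{1}{\frac{8163465157}{16787021710}} = \frac{16787021710}{8163465157} \approx 2.0564$)
$r{\left(\left(-1\right) 423 \right)} - Y = \left(-1\right) 423 \left(8 - 423\right) - \frac{16787021710}{8163465157} = - 423 \left(8 - 423\right) - \frac{16787021710}{8163465157} = \left(-423\right) \left(-415\right) - \frac{16787021710}{8163465157} = 175545 - \frac{16787021710}{8163465157} = \frac{1433038703963855}{8163465157}$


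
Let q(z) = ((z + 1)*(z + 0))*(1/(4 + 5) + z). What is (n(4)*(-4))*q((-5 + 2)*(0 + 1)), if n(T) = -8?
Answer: -1664/3 ≈ -554.67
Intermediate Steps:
q(z) = z*(1 + z)*(⅑ + z) (q(z) = ((1 + z)*z)*(1/9 + z) = (z*(1 + z))*(⅑ + z) = z*(1 + z)*(⅑ + z))
(n(4)*(-4))*q((-5 + 2)*(0 + 1)) = (-8*(-4))*(((-5 + 2)*(0 + 1))*(1 + 9*((-5 + 2)*(0 + 1))² + 10*((-5 + 2)*(0 + 1)))/9) = 32*((-3*1)*(1 + 9*(-3*1)² + 10*(-3*1))/9) = 32*((⅑)*(-3)*(1 + 9*(-3)² + 10*(-3))) = 32*((⅑)*(-3)*(1 + 9*9 - 30)) = 32*((⅑)*(-3)*(1 + 81 - 30)) = 32*((⅑)*(-3)*52) = 32*(-52/3) = -1664/3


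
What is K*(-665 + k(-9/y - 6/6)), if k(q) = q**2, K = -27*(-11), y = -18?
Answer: -789723/4 ≈ -1.9743e+5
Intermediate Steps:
K = 297
K*(-665 + k(-9/y - 6/6)) = 297*(-665 + (-9/(-18) - 6/6)**2) = 297*(-665 + (-9*(-1/18) - 6*1/6)**2) = 297*(-665 + (1/2 - 1)**2) = 297*(-665 + (-1/2)**2) = 297*(-665 + 1/4) = 297*(-2659/4) = -789723/4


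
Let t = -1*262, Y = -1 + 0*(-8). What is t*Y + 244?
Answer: 506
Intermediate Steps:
Y = -1 (Y = -1 + 0 = -1)
t = -262
t*Y + 244 = -262*(-1) + 244 = 262 + 244 = 506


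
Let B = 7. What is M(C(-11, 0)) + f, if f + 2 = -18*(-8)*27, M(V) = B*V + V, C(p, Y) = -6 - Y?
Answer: 3838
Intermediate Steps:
M(V) = 8*V (M(V) = 7*V + V = 8*V)
f = 3886 (f = -2 - 18*(-8)*27 = -2 + 144*27 = -2 + 3888 = 3886)
M(C(-11, 0)) + f = 8*(-6 - 1*0) + 3886 = 8*(-6 + 0) + 3886 = 8*(-6) + 3886 = -48 + 3886 = 3838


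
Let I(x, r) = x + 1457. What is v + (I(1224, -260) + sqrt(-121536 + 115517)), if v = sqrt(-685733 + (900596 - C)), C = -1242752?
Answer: 2681 + sqrt(1457615) + I*sqrt(6019) ≈ 3888.3 + 77.582*I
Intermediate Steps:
v = sqrt(1457615) (v = sqrt(-685733 + (900596 - 1*(-1242752))) = sqrt(-685733 + (900596 + 1242752)) = sqrt(-685733 + 2143348) = sqrt(1457615) ≈ 1207.3)
I(x, r) = 1457 + x
v + (I(1224, -260) + sqrt(-121536 + 115517)) = sqrt(1457615) + ((1457 + 1224) + sqrt(-121536 + 115517)) = sqrt(1457615) + (2681 + sqrt(-6019)) = sqrt(1457615) + (2681 + I*sqrt(6019)) = 2681 + sqrt(1457615) + I*sqrt(6019)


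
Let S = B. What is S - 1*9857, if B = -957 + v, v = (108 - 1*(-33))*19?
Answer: -8135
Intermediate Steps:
v = 2679 (v = (108 + 33)*19 = 141*19 = 2679)
B = 1722 (B = -957 + 2679 = 1722)
S = 1722
S - 1*9857 = 1722 - 1*9857 = 1722 - 9857 = -8135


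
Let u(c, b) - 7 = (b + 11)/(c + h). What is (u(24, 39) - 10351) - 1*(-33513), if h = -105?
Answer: 1876639/81 ≈ 23168.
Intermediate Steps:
u(c, b) = 7 + (11 + b)/(-105 + c) (u(c, b) = 7 + (b + 11)/(c - 105) = 7 + (11 + b)/(-105 + c))
(u(24, 39) - 10351) - 1*(-33513) = ((-724 + 39 + 7*24)/(-105 + 24) - 10351) - 1*(-33513) = ((-724 + 39 + 168)/(-81) - 10351) + 33513 = (-1/81*(-517) - 10351) + 33513 = (517/81 - 10351) + 33513 = -837914/81 + 33513 = 1876639/81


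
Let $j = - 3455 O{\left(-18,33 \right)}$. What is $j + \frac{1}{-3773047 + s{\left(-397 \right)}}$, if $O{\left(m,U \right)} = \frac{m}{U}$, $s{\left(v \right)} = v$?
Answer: $\frac{78223494109}{41507884} \approx 1884.5$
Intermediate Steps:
$j = \frac{20730}{11}$ ($j = - 3455 \left(- \frac{18}{33}\right) = - 3455 \left(\left(-18\right) \frac{1}{33}\right) = \left(-3455\right) \left(- \frac{6}{11}\right) = \frac{20730}{11} \approx 1884.5$)
$j + \frac{1}{-3773047 + s{\left(-397 \right)}} = \frac{20730}{11} + \frac{1}{-3773047 - 397} = \frac{20730}{11} + \frac{1}{-3773444} = \frac{20730}{11} - \frac{1}{3773444} = \frac{78223494109}{41507884}$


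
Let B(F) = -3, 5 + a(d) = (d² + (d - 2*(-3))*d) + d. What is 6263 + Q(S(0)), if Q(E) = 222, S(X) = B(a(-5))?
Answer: 6485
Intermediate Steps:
a(d) = -5 + d + d² + d*(6 + d) (a(d) = -5 + ((d² + (d - 2*(-3))*d) + d) = -5 + ((d² + (d + 6)*d) + d) = -5 + ((d² + (6 + d)*d) + d) = -5 + ((d² + d*(6 + d)) + d) = -5 + (d + d² + d*(6 + d)) = -5 + d + d² + d*(6 + d))
S(X) = -3
6263 + Q(S(0)) = 6263 + 222 = 6485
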